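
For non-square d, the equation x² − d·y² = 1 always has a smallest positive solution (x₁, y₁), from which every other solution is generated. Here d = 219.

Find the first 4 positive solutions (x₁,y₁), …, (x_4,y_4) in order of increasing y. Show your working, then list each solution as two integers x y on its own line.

74 5
10951 740
1620674 109515
239848801 16207480

√219 → a₀=14, period (1,3,1,28); ℓ=4 even so k=3
i=0: a=14 ⇒ p=14, q=1
…
i=2: a=3 ⇒ p=59, q=4
i=3: a=1 ⇒ p=74, q=5
(x₁, y₁) = (74, 5);  74² − 219·5² = 1 ✓
(74+5√219)^2 = 10951 + 740√219
(74+5√219)^3 = 1620674 + 109515√219
(74+5√219)^4 = 239848801 + 16207480√219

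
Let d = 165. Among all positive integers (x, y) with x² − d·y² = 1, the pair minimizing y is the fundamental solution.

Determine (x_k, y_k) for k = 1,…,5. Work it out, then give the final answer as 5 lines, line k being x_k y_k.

d=165: √d = [12; 1,5,2,5,1,24] (ℓ=6, even), read p_5/q_5
a_0=12:  p_0=12·1+0=12,  q_0=12·0+1=1
…
a_2=5:  p_2=5·13+12=77,  q_2=5·1+1=6
…
a_4=5:  p_4=5·167+77=912,  q_4=5·13+6=71
a_5=1:  p_5=1·912+167=1079,  q_5=1·71+13=84
(x₁, y₁) = (1079, 84);  1079² − 165·84² = 1 ✓
(1079+84√165)^2 = 2328481 + 181272√165
(1079+84√165)^3 = 5024860919 + 391184892√165
(1079+84√165)^4 = 10843647534721 + 844176815664√165
(1079+84√165)^5 = 23400586355066999 + 1821733177018020√165

1079 84
2328481 181272
5024860919 391184892
10843647534721 844176815664
23400586355066999 1821733177018020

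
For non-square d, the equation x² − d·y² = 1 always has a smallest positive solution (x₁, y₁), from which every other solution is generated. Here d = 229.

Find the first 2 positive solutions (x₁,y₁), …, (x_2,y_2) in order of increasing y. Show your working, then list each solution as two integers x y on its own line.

√229 = [15; 7,1,1,7,30, …], period ℓ=5 (odd) → k=9
k=0  a_k=15  p_k/q_k = 15/1
…
k=4  a_k=7  p_k/q_k = 1710/113
…
k=6  a_k=7  p_k/q_k = 362399/23948
k=7  a_k=1  p_k/q_k = 413926/27353
k=8  a_k=1  p_k/q_k = 776325/51301
k=9  a_k=7  p_k/q_k = 5848201/386460
(x₁, y₁) = (5848201, 386460);  5848201² − 229·386460² = 1 ✓
n=2: (5848201,386460)∘(5848201,386460) = (5848201·5848201+229·386460·386460, 5848201·386460+386460·5848201) = (68402909872801,4520191516920)

5848201 386460
68402909872801 4520191516920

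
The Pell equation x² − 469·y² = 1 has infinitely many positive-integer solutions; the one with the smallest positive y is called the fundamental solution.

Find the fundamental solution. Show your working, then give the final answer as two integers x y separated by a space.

137215 6336

√469 = [21; 1,1,1,10,6,10,1,1,1,42, …], period ℓ=10 (even) → k=9
i=0: a=21 ⇒ p=21, q=1
i=1: a=1 ⇒ p=22, q=1
i=2: a=1 ⇒ p=43, q=2
i=3: a=1 ⇒ p=65, q=3
i=4: a=10 ⇒ p=693, q=32
i=5: a=6 ⇒ p=4223, q=195
…
i=7: a=1 ⇒ p=47146, q=2177
i=8: a=1 ⇒ p=90069, q=4159
i=9: a=1 ⇒ p=137215, q=6336
(x₁, y₁) = (137215, 6336);  137215² − 469·6336² = 1 ✓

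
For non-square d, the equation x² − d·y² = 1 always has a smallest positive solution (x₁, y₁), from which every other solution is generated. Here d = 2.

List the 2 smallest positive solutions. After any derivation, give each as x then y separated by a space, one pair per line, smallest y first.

3 2
17 12

√2 → a₀=1, period (2); ℓ=1 odd so k=1
k=0  a_k=1  p_k/q_k = 1/1
k=1  a_k=2  p_k/q_k = 3/2
fundamental: x₁=3, y₁=2  (since 9 − 2·4 = 1)
(3+2√2)^2 = 17 + 12√2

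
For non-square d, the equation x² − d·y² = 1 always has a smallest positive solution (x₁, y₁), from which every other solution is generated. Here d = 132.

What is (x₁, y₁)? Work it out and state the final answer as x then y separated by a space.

d=132: √d = [11; 2,22] (ℓ=2, even), read p_1/q_1
k=0  a_k=11  p_k/q_k = 11/1
k=1  a_k=2  p_k/q_k = 23/2
→ (23, 2).  Check: 23²=529, 132·2²=528, difference 1.

23 2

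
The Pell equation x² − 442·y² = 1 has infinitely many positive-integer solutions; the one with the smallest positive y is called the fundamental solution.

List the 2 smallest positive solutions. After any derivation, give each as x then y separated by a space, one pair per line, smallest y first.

883 42
1559377 74172

√442 → a₀=21, period (42); ℓ=1 odd so k=1
i=0: a=21 ⇒ p=21, q=1
i=1: a=42 ⇒ p=883, q=42
fundamental: x₁=883, y₁=42  (since 779689 − 442·1764 = 1)
(883+42√442)^2 = 1559377 + 74172√442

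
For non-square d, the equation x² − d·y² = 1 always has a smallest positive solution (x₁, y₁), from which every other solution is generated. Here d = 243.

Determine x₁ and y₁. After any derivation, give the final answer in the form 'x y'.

70226 4505

d=243: √d = [15; 1,1,2,3,15,3,2,1,1,30] (ℓ=10, even), read p_9/q_9
step 0: (15, 1)  from 15·(1,0) + (0,1)
step 1: (16, 1)  from 1·(15,1) + (1,0)
…
step 4: (265, 17)  from 3·(78,5) + (31,2)
step 5: (4053, 260)  from 15·(265,17) + (78,5)
…
step 8: (41325, 2651)  from 1·(28901,1854) + (12424,797)
step 9: (70226, 4505)  from 1·(41325,2651) + (28901,1854)
→ (70226, 4505).  Check: 70226²=4931691076, 243·4505²=4931691075, difference 1.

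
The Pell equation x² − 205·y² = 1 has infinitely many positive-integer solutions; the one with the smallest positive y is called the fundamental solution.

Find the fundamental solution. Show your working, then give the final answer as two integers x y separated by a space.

39689 2772

√205 → a₀=14, period (3,6,1,4,1,6,3,28); ℓ=8 even so k=7
i=0: a=14 ⇒ p=14, q=1
i=1: a=3 ⇒ p=43, q=3
i=2: a=6 ⇒ p=272, q=19
i=3: a=1 ⇒ p=315, q=22
i=4: a=4 ⇒ p=1532, q=107
…
i=6: a=6 ⇒ p=12614, q=881
i=7: a=3 ⇒ p=39689, q=2772
fundamental: x₁=39689, y₁=2772  (since 1575216721 − 205·7683984 = 1)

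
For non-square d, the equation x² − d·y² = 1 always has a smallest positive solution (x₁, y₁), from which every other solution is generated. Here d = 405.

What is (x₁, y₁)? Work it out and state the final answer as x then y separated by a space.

√405 = [20; 8,40, …], period ℓ=2 (even) → k=1
step 0: (20, 1)  from 20·(1,0) + (0,1)
step 1: (161, 8)  from 8·(20,1) + (1,0)
→ (161, 8).  Check: 161²=25921, 405·8²=25920, difference 1.

161 8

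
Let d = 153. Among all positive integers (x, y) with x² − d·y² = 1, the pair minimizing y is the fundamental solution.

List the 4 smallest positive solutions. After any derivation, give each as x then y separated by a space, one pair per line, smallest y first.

2177 176
9478657 766304
41270070401 3336487440
179689877047297 14527065547456

√153 → a₀=12, period (2,1,2,2,2,1,2,24); ℓ=8 even so k=7
step 0: (12, 1)  from 12·(1,0) + (0,1)
step 1: (25, 2)  from 2·(12,1) + (1,0)
step 2: (37, 3)  from 1·(25,2) + (12,1)
step 3: (99, 8)  from 2·(37,3) + (25,2)
step 4: (235, 19)  from 2·(99,8) + (37,3)
step 5: (569, 46)  from 2·(235,19) + (99,8)
step 6: (804, 65)  from 1·(569,46) + (235,19)
step 7: (2177, 176)  from 2·(804,65) + (569,46)
→ (2177, 176).  Check: 2177²=4739329, 153·176²=4739328, difference 1.
n=2: (2177,176)∘(2177,176) = (2177·2177+153·176·176, 2177·176+176·2177) = (9478657,766304)
n=3: (9478657,766304)∘(2177,176) = (2177·9478657+153·176·766304, 2177·766304+176·9478657) = (41270070401,3336487440)
n=4: (41270070401,3336487440)∘(2177,176) = (2177·41270070401+153·176·3336487440, 2177·3336487440+176·41270070401) = (179689877047297,14527065547456)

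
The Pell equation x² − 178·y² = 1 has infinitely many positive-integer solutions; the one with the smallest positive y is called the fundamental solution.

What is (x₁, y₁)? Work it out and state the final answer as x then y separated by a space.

1601 120

d=178: √d = [13; 2,1,12,1,2,26] (ℓ=6, even), read p_5/q_5
step 0: (13, 1)  from 13·(1,0) + (0,1)
step 1: (27, 2)  from 2·(13,1) + (1,0)
step 2: (40, 3)  from 1·(27,2) + (13,1)
step 3: (507, 38)  from 12·(40,3) + (27,2)
step 4: (547, 41)  from 1·(507,38) + (40,3)
step 5: (1601, 120)  from 2·(547,41) + (507,38)
→ (1601, 120).  Check: 1601²=2563201, 178·120²=2563200, difference 1.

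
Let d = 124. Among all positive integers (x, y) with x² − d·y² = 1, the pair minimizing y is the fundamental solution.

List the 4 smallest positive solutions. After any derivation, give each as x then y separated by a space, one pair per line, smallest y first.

√124 → a₀=11, period (7,2,1,1,1,…,2,7,22); ℓ=16 even so k=15
a_0=11:  p_0=11·1+0=11,  q_0=11·0+1=1
…
a_3=1:  p_3=1·167+78=245,  q_3=1·15+7=22
…
a_5=1:  p_5=1·412+245=657,  q_5=1·37+22=59
a_6=3:  p_6=3·657+412=2383,  q_6=3·59+37=214
…
a_9=1:  p_9=1·14543+3040=17583,  q_9=1·1306+273=1579
…
a_12=1:  p_12=1·84875+67292=152167,  q_12=1·7622+6043=13665
…
a_14=2:  p_14=2·237042+152167=626251,  q_14=2·21287+13665=56239
a_15=7:  p_15=7·626251+237042=4620799,  q_15=7·56239+21287=414960
→ (4620799, 414960).  Check: 4620799²=21351783398401, 124·414960²=21351783398400, difference 1.
(x_2, y_2) = (4620799·4620799 + 124·414960·414960, 4620799·414960 + 414960·4620799) = (42703566796801, 3834893506080)
(x_3, y_3) = (4620799·42703566796801 + 124·414960·3834893506080, 4620799·3834893506080 + 414960·42703566796801) = (394649197502177907199, 35440544156001500880)
(x_4, y_4) = (4620799·394649197502177907199 + 124·414960·35440544156001500880, 4620799·35440544156001500880 + 414960·394649197502177907199) = (3647189234337689639247667201, 327527261991011323636100160)

4620799 414960
42703566796801 3834893506080
394649197502177907199 35440544156001500880
3647189234337689639247667201 327527261991011323636100160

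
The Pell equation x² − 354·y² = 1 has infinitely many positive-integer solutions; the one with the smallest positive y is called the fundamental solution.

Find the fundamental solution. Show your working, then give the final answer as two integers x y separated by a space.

258065 13716

[18; 1,4,2,2,18,2,2,4,1,36] for √354; ℓ=10 ⇒ convergent index 9
a_0=18:  p_0=18·1+0=18,  q_0=18·0+1=1
…
a_3=2:  p_3=2·94+19=207,  q_3=2·5+1=11
…
a_5=18:  p_5=18·508+207=9351,  q_5=18·27+11=497
a_6=2:  p_6=2·9351+508=19210,  q_6=2·497+27=1021
…
a_8=4:  p_8=4·47771+19210=210294,  q_8=4·2539+1021=11177
a_9=1:  p_9=1·210294+47771=258065,  q_9=1·11177+2539=13716
(x₁, y₁) = (258065, 13716);  258065² − 354·13716² = 1 ✓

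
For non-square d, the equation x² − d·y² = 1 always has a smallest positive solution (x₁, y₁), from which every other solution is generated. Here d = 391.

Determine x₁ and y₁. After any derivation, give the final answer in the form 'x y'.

√391 → a₀=19, period (1,3,2,2,1,…,3,1,38); ℓ=16 even so k=15
k=0  a_k=19  p_k/q_k = 19/1
…
k=3  a_k=2  p_k/q_k = 178/9
k=4  a_k=2  p_k/q_k = 435/22
…
k=6  a_k=1  p_k/q_k = 1048/53
…
k=8  a_k=19  p_k/q_k = 52519/2656
k=9  a_k=2  p_k/q_k = 107747/5449
k=10  a_k=1  p_k/q_k = 160266/8105
k=11  a_k=1  p_k/q_k = 268013/13554
…
k=13  a_k=2  p_k/q_k = 1660597/83980
k=14  a_k=3  p_k/q_k = 5678083/287153
k=15  a_k=1  p_k/q_k = 7338680/371133
fundamental: x₁=7338680, y₁=371133  (since 53856224142400 − 391·137739703689 = 1)

7338680 371133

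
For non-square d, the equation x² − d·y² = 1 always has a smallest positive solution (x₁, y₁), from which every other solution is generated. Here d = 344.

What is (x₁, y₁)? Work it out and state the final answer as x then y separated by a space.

√344 → a₀=18, period (1,1,4,1,3,1,4,1,1,36); ℓ=10 even so k=9
k=0  a_k=18  p_k/q_k = 18/1
…
k=2  a_k=1  p_k/q_k = 37/2
…
k=4  a_k=1  p_k/q_k = 204/11
…
k=6  a_k=1  p_k/q_k = 983/53
…
k=8  a_k=1  p_k/q_k = 5694/307
k=9  a_k=1  p_k/q_k = 10405/561
→ (10405, 561).  Check: 10405²=108264025, 344·561²=108264024, difference 1.

10405 561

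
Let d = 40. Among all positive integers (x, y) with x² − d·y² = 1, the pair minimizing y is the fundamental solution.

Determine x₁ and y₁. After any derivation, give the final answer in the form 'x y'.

19 3

[6; 3,12] for √40; ℓ=2 ⇒ convergent index 1
k=0  a_k=6  p_k/q_k = 6/1
k=1  a_k=3  p_k/q_k = 19/3
(x₁, y₁) = (19, 3);  19² − 40·3² = 1 ✓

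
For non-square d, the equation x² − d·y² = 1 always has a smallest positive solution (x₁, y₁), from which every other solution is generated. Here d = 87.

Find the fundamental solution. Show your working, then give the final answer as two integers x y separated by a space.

28 3

√87 → a₀=9, period (3,18); ℓ=2 even so k=1
step 0: (9, 1)  from 9·(1,0) + (0,1)
step 1: (28, 3)  from 3·(9,1) + (1,0)
→ (28, 3).  Check: 28²=784, 87·3²=783, difference 1.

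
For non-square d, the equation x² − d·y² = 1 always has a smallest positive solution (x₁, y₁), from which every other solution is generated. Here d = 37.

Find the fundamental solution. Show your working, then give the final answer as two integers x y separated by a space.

[6; 12] for √37; ℓ=1 ⇒ convergent index 1
a_0=6:  p_0=6·1+0=6,  q_0=6·0+1=1
a_1=12:  p_1=12·6+1=73,  q_1=12·1+0=12
(x₁, y₁) = (73, 12);  73² − 37·12² = 1 ✓

73 12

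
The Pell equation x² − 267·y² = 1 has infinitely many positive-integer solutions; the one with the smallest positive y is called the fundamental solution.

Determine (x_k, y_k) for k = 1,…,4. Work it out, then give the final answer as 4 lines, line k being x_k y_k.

d=267: √d = [16; 2,1,15,1,2,32] (ℓ=6, even), read p_5/q_5
k=0  a_k=16  p_k/q_k = 16/1
…
k=2  a_k=1  p_k/q_k = 49/3
k=3  a_k=15  p_k/q_k = 768/47
k=4  a_k=1  p_k/q_k = 817/50
k=5  a_k=2  p_k/q_k = 2402/147
(x₁, y₁) = (2402, 147);  2402² − 267·147² = 1 ✓
k=2:  x_2 = 2402·2402+267·147·147 = 11539207,  y_2 = 2402·147+147·2402 = 706188
k=3:  x_3 = 2402·11539207+267·147·706188 = 55434348026,  y_3 = 2402·706188+147·11539207 = 3392527005
k=4:  x_4 = 2402·55434348026+267·147·3392527005 = 266306596377697,  y_4 = 2402·3392527005+147·55434348026 = 16297699025832

2402 147
11539207 706188
55434348026 3392527005
266306596377697 16297699025832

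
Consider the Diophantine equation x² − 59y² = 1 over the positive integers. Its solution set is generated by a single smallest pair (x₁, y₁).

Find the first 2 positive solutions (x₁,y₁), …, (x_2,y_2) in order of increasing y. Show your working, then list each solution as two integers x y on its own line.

530 69
561799 73140

d=59: √d = [7; 1,2,7,2,1,14] (ℓ=6, even), read p_5/q_5
i=0: a=7 ⇒ p=7, q=1
…
i=2: a=2 ⇒ p=23, q=3
…
i=4: a=2 ⇒ p=361, q=47
i=5: a=1 ⇒ p=530, q=69
(x₁, y₁) = (530, 69);  530² − 59·69² = 1 ✓
(x_2, y_2) = (530·530 + 59·69·69, 530·69 + 69·530) = (561799, 73140)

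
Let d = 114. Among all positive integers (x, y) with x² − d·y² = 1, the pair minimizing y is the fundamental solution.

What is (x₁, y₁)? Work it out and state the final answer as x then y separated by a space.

√114 = [10; 1,2,10,2,1,20, …], period ℓ=6 (even) → k=5
step 0: (10, 1)  from 10·(1,0) + (0,1)
step 1: (11, 1)  from 1·(10,1) + (1,0)
…
step 4: (694, 65)  from 2·(331,31) + (32,3)
step 5: (1025, 96)  from 1·(694,65) + (331,31)
→ (1025, 96).  Check: 1025²=1050625, 114·96²=1050624, difference 1.

1025 96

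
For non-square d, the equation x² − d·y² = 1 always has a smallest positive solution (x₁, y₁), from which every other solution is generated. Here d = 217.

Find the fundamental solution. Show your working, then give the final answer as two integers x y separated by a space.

√217 → a₀=14, period (1,2,1,2,1,…,2,1,28); ℓ=16 even so k=15
a_0=14:  p_0=14·1+0=14,  q_0=14·0+1=1
a_1=1:  p_1=1·14+1=15,  q_1=1·1+0=1
a_2=2:  p_2=2·15+14=44,  q_2=2·1+1=3
…
a_7=9:  p_7=9·383+221=3668,  q_7=9·26+15=249
a_8=4:  p_8=4·3668+383=15055,  q_8=4·249+26=1022
a_9=9:  p_9=9·15055+3668=139163,  q_9=9·1022+249=9447
a_10=1:  p_10=1·139163+15055=154218,  q_10=1·9447+1022=10469
a_11=1:  p_11=1·154218+139163=293381,  q_11=1·10469+9447=19916
…
a_13=1:  p_13=1·740980+293381=1034361,  q_13=1·50301+19916=70217
a_14=2:  p_14=2·1034361+740980=2809702,  q_14=2·70217+50301=190735
a_15=1:  p_15=1·2809702+1034361=3844063,  q_15=1·190735+70217=260952
(x₁, y₁) = (3844063, 260952);  3844063² − 217·260952² = 1 ✓

3844063 260952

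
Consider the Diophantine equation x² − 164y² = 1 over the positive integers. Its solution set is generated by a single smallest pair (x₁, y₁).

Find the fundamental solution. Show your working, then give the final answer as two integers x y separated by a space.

2049 160

√164 → a₀=12, period (1,4,6,4,1,24); ℓ=6 even so k=5
step 0: (12, 1)  from 12·(1,0) + (0,1)
…
step 2: (64, 5)  from 4·(13,1) + (12,1)
step 3: (397, 31)  from 6·(64,5) + (13,1)
step 4: (1652, 129)  from 4·(397,31) + (64,5)
step 5: (2049, 160)  from 1·(1652,129) + (397,31)
→ (2049, 160).  Check: 2049²=4198401, 164·160²=4198400, difference 1.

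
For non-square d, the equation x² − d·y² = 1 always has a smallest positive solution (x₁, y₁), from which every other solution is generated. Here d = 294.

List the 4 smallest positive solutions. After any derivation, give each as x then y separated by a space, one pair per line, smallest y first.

d=294: √d = [17; 6,1,4,1,6,34] (ℓ=6, even), read p_5/q_5
step 0: (17, 1)  from 17·(1,0) + (0,1)
step 1: (103, 6)  from 6·(17,1) + (1,0)
step 2: (120, 7)  from 1·(103,6) + (17,1)
step 3: (583, 34)  from 4·(120,7) + (103,6)
step 4: (703, 41)  from 1·(583,34) + (120,7)
step 5: (4801, 280)  from 6·(703,41) + (583,34)
(x₁, y₁) = (4801, 280);  4801² − 294·280² = 1 ✓
(x_2, y_2) = (4801·4801 + 294·280·280, 4801·280 + 280·4801) = (46099201, 2688560)
(x_3, y_3) = (4801·46099201 + 294·280·2688560, 4801·2688560 + 280·46099201) = (442644523201, 25815552840)
(x_4, y_4) = (4801·442644523201 + 294·280·25815552840, 4801·25815552840 + 280·442644523201) = (4250272665676801, 247880935681120)

4801 280
46099201 2688560
442644523201 25815552840
4250272665676801 247880935681120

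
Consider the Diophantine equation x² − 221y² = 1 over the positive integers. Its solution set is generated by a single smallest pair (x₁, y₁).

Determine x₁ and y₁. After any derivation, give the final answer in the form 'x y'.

1665 112

d=221: √d = [14; 1,6,2,6,1,28] (ℓ=6, even), read p_5/q_5
k=0  a_k=14  p_k/q_k = 14/1
…
k=4  a_k=6  p_k/q_k = 1442/97
k=5  a_k=1  p_k/q_k = 1665/112
→ (1665, 112).  Check: 1665²=2772225, 221·112²=2772224, difference 1.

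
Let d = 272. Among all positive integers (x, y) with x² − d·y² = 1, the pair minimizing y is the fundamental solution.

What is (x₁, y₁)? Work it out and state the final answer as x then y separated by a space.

33 2

√272 = [16; 2,32, …], period ℓ=2 (even) → k=1
k=0  a_k=16  p_k/q_k = 16/1
k=1  a_k=2  p_k/q_k = 33/2
fundamental: x₁=33, y₁=2  (since 1089 − 272·4 = 1)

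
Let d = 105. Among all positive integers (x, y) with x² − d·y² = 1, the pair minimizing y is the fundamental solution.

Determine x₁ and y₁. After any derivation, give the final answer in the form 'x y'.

d=105: √d = [10; 4,20] (ℓ=2, even), read p_1/q_1
step 0: (10, 1)  from 10·(1,0) + (0,1)
step 1: (41, 4)  from 4·(10,1) + (1,0)
(x₁, y₁) = (41, 4);  41² − 105·4² = 1 ✓

41 4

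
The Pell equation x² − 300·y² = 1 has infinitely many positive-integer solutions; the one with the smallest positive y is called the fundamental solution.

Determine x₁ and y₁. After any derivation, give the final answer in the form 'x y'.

1351 78

√300 = [17; 3,8,3,34, …], period ℓ=4 (even) → k=3
a_0=17:  p_0=17·1+0=17,  q_0=17·0+1=1
a_1=3:  p_1=3·17+1=52,  q_1=3·1+0=3
a_2=8:  p_2=8·52+17=433,  q_2=8·3+1=25
a_3=3:  p_3=3·433+52=1351,  q_3=3·25+3=78
fundamental: x₁=1351, y₁=78  (since 1825201 − 300·6084 = 1)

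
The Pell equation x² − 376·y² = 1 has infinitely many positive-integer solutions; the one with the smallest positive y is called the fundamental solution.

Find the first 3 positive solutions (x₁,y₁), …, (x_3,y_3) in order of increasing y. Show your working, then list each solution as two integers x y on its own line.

[19; 2,1,1,3,1,…,1,2,38] for √376; ℓ=16 ⇒ convergent index 15
step 0: (19, 1)  from 19·(1,0) + (0,1)
step 1: (39, 2)  from 2·(19,1) + (1,0)
…
step 3: (97, 5)  from 1·(58,3) + (39,2)
…
step 5: (446, 23)  from 1·(349,18) + (97,5)
…
step 13: (468441, 24158)  from 1·(368986,19029) + (99455,5129)
step 14: (837427, 43187)  from 1·(468441,24158) + (368986,19029)
step 15: (2143295, 110532)  from 2·(837427,43187) + (468441,24158)
→ (2143295, 110532).  Check: 2143295²=4593713457025, 376·110532²=4593713457024, difference 1.
n=2: (2143295,110532)∘(2143295,110532) = (2143295·2143295+376·110532·110532, 2143295·110532+110532·2143295) = (9187426914049,473805365880)
n=3: (9187426914049,473805365880)∘(2143295,110532) = (2143295·9187426914049+376·110532·473805365880, 2143295·473805365880+110532·9187426914049) = (39382732335491159615,2031009343327438668)

2143295 110532
9187426914049 473805365880
39382732335491159615 2031009343327438668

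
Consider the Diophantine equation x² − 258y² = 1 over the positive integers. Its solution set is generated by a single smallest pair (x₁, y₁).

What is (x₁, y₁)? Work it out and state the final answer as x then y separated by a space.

257 16

[16; 16,32] for √258; ℓ=2 ⇒ convergent index 1
i=0: a=16 ⇒ p=16, q=1
i=1: a=16 ⇒ p=257, q=16
fundamental: x₁=257, y₁=16  (since 66049 − 258·256 = 1)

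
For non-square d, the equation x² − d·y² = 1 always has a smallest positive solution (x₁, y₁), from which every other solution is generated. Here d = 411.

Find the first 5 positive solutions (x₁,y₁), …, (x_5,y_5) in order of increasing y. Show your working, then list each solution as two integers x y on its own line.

49730 2453
4946145799 243975380
491943661118810 24265791292347
48928716529930696801 2413475601692857240
4866450145574963442708650 240044283320105789798053

√411 → a₀=20, period (3,1,1,1,19,1,1,1,3,40); ℓ=10 even so k=9
a_0=20:  p_0=20·1+0=20,  q_0=20·0+1=1
…
a_6=1:  p_6=1·4379+223=4602,  q_6=1·216+11=227
…
a_8=1:  p_8=1·8981+4602=13583,  q_8=1·443+227=670
a_9=3:  p_9=3·13583+8981=49730,  q_9=3·670+443=2453
(x₁, y₁) = (49730, 2453);  49730² − 411·2453² = 1 ✓
(x_2, y_2) = (49730·49730 + 411·2453·2453, 49730·2453 + 2453·49730) = (4946145799, 243975380)
(x_3, y_3) = (49730·4946145799 + 411·2453·243975380, 49730·243975380 + 2453·4946145799) = (491943661118810, 24265791292347)
(x_4, y_4) = (49730·491943661118810 + 411·2453·24265791292347, 49730·24265791292347 + 2453·491943661118810) = (48928716529930696801, 2413475601692857240)
(x_5, y_5) = (49730·48928716529930696801 + 411·2453·2413475601692857240, 49730·2413475601692857240 + 2453·48928716529930696801) = (4866450145574963442708650, 240044283320105789798053)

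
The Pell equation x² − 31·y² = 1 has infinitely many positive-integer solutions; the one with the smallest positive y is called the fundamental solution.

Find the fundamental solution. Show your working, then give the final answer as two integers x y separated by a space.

1520 273

[5; 1,1,3,5,3,1,1,10] for √31; ℓ=8 ⇒ convergent index 7
k=0  a_k=5  p_k/q_k = 5/1
k=1  a_k=1  p_k/q_k = 6/1
k=2  a_k=1  p_k/q_k = 11/2
k=3  a_k=3  p_k/q_k = 39/7
k=4  a_k=5  p_k/q_k = 206/37
k=5  a_k=3  p_k/q_k = 657/118
k=6  a_k=1  p_k/q_k = 863/155
k=7  a_k=1  p_k/q_k = 1520/273
→ (1520, 273).  Check: 1520²=2310400, 31·273²=2310399, difference 1.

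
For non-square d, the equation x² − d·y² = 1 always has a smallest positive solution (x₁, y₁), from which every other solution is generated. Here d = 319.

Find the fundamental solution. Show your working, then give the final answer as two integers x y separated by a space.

12901780 722361

d=319: √d = [17; 1,6,5,1,4,…,6,1,34] (ℓ=14, even), read p_13/q_13
k=0  a_k=17  p_k/q_k = 17/1
…
k=2  a_k=6  p_k/q_k = 125/7
k=3  a_k=5  p_k/q_k = 643/36
…
k=5  a_k=4  p_k/q_k = 3715/208
k=6  a_k=3  p_k/q_k = 11913/667
k=7  a_k=1  p_k/q_k = 15628/875
k=8  a_k=3  p_k/q_k = 58797/3292
k=9  a_k=4  p_k/q_k = 250816/14043
k=10  a_k=1  p_k/q_k = 309613/17335
k=11  a_k=5  p_k/q_k = 1798881/100718
k=12  a_k=6  p_k/q_k = 11102899/621643
k=13  a_k=1  p_k/q_k = 12901780/722361
→ (12901780, 722361).  Check: 12901780²=166455927168400, 319·722361²=166455927168399, difference 1.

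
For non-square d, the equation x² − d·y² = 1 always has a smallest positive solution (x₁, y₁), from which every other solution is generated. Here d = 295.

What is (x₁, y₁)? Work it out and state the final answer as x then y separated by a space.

d=295: √d = [17; 5,1,2,3,2,6,2,3,2,1,5,34] (ℓ=12, even), read p_11/q_11
step 0: (17, 1)  from 17·(1,0) + (0,1)
…
step 3: (292, 17)  from 2·(103,6) + (86,5)
…
step 5: (2250, 131)  from 2·(979,57) + (292,17)
…
step 9: (247414, 14405)  from 2·(108103,6294) + (31208,1817)
step 10: (355517, 20699)  from 1·(247414,14405) + (108103,6294)
step 11: (2024999, 117900)  from 5·(355517,20699) + (247414,14405)
(x₁, y₁) = (2024999, 117900);  2024999² − 295·117900² = 1 ✓

2024999 117900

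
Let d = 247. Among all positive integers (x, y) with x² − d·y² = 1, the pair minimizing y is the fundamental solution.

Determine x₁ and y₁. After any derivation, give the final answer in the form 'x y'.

85292 5427

[15; 1,2,1,1,9,1,9,1,1,2,1,30] for √247; ℓ=12 ⇒ convergent index 11
step 0: (15, 1)  from 15·(1,0) + (0,1)
step 1: (16, 1)  from 1·(15,1) + (1,0)
step 2: (47, 3)  from 2·(16,1) + (15,1)
step 3: (63, 4)  from 1·(47,3) + (16,1)
…
step 5: (1053, 67)  from 9·(110,7) + (63,4)
…
step 7: (11520, 733)  from 9·(1163,74) + (1053,67)
step 8: (12683, 807)  from 1·(11520,733) + (1163,74)
step 9: (24203, 1540)  from 1·(12683,807) + (11520,733)
step 10: (61089, 3887)  from 2·(24203,1540) + (12683,807)
step 11: (85292, 5427)  from 1·(61089,3887) + (24203,1540)
→ (85292, 5427).  Check: 85292²=7274725264, 247·5427²=7274725263, difference 1.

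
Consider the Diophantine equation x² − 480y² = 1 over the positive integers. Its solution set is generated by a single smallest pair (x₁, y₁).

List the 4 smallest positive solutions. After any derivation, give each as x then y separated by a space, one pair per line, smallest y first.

[21; 1,9,1,42] for √480; ℓ=4 ⇒ convergent index 3
k=0  a_k=21  p_k/q_k = 21/1
k=1  a_k=1  p_k/q_k = 22/1
k=2  a_k=9  p_k/q_k = 219/10
k=3  a_k=1  p_k/q_k = 241/11
fundamental: x₁=241, y₁=11  (since 58081 − 480·121 = 1)
(241+11√480)^2 = 116161 + 5302√480
(241+11√480)^3 = 55989361 + 2555553√480
(241+11√480)^4 = 26986755841 + 1231771244√480

241 11
116161 5302
55989361 2555553
26986755841 1231771244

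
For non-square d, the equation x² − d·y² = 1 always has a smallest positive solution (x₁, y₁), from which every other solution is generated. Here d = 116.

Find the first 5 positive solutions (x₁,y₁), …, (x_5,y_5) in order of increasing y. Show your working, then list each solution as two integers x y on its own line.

9801 910
192119201 17837820
3765920568201 349656946730
73819574785756801 6853975451963640
1447011301184484245001 134351626459734324550

√116 → a₀=10, period (1,3,2,1,4,1,2,3,1,20); ℓ=10 even so k=9
step 0: (10, 1)  from 10·(1,0) + (0,1)
…
step 2: (43, 4)  from 3·(11,1) + (10,1)
step 3: (97, 9)  from 2·(43,4) + (11,1)
…
step 7: (2251, 209)  from 2·(797,74) + (657,61)
step 8: (7550, 701)  from 3·(2251,209) + (797,74)
step 9: (9801, 910)  from 1·(7550,701) + (2251,209)
fundamental: x₁=9801, y₁=910  (since 96059601 − 116·828100 = 1)
n=2: (9801,910)∘(9801,910) = (9801·9801+116·910·910, 9801·910+910·9801) = (192119201,17837820)
n=3: (192119201,17837820)∘(9801,910) = (9801·192119201+116·910·17837820, 9801·17837820+910·192119201) = (3765920568201,349656946730)
n=4: (3765920568201,349656946730)∘(9801,910) = (9801·3765920568201+116·910·349656946730, 9801·349656946730+910·3765920568201) = (73819574785756801,6853975451963640)
n=5: (73819574785756801,6853975451963640)∘(9801,910) = (9801·73819574785756801+116·910·6853975451963640, 9801·6853975451963640+910·73819574785756801) = (1447011301184484245001,134351626459734324550)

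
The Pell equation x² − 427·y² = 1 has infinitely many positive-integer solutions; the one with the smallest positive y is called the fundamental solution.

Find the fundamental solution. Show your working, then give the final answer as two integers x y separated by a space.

62 3

[20; 1,1,1,40] for √427; ℓ=4 ⇒ convergent index 3
a_0=20:  p_0=20·1+0=20,  q_0=20·0+1=1
a_1=1:  p_1=1·20+1=21,  q_1=1·1+0=1
a_2=1:  p_2=1·21+20=41,  q_2=1·1+1=2
a_3=1:  p_3=1·41+21=62,  q_3=1·2+1=3
fundamental: x₁=62, y₁=3  (since 3844 − 427·9 = 1)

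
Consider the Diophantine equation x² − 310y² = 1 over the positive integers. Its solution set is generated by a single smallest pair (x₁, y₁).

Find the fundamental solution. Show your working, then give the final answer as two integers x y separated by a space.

848719 48204

√310 → a₀=17, period (1,1,1,1,5,…,1,1,34); ℓ=16 even so k=15
step 0: (17, 1)  from 17·(1,0) + (0,1)
step 1: (18, 1)  from 1·(17,1) + (1,0)
step 2: (35, 2)  from 1·(18,1) + (17,1)
step 3: (53, 3)  from 1·(35,2) + (18,1)
step 4: (88, 5)  from 1·(53,3) + (35,2)
step 5: (493, 28)  from 5·(88,5) + (53,3)
step 6: (1567, 89)  from 3·(493,28) + (88,5)
step 7: (2060, 117)  from 1·(1567,89) + (493,28)
step 8: (5687, 323)  from 2·(2060,117) + (1567,89)
step 9: (7747, 440)  from 1·(5687,323) + (2060,117)
step 10: (28928, 1643)  from 3·(7747,440) + (5687,323)
step 11: (152387, 8655)  from 5·(28928,1643) + (7747,440)
step 12: (181315, 10298)  from 1·(152387,8655) + (28928,1643)
…
step 14: (515017, 29251)  from 1·(333702,18953) + (181315,10298)
step 15: (848719, 48204)  from 1·(515017,29251) + (333702,18953)
fundamental: x₁=848719, y₁=48204  (since 720323940961 − 310·2323625616 = 1)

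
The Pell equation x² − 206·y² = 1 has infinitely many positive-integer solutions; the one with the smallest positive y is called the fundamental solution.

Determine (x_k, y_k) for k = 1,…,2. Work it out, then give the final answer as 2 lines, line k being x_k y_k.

59535 4148
7088832449 493902360

d=206: √d = [14; 2,1,5,14,5,1,2,28] (ℓ=8, even), read p_7/q_7
a_0=14:  p_0=14·1+0=14,  q_0=14·0+1=1
a_1=2:  p_1=2·14+1=29,  q_1=2·1+0=2
a_2=1:  p_2=1·29+14=43,  q_2=1·2+1=3
…
a_4=14:  p_4=14·244+43=3459,  q_4=14·17+3=241
…
a_6=1:  p_6=1·17539+3459=20998,  q_6=1·1222+241=1463
a_7=2:  p_7=2·20998+17539=59535,  q_7=2·1463+1222=4148
fundamental: x₁=59535, y₁=4148  (since 3544416225 − 206·17205904 = 1)
n=2: (59535,4148)∘(59535,4148) = (59535·59535+206·4148·4148, 59535·4148+4148·59535) = (7088832449,493902360)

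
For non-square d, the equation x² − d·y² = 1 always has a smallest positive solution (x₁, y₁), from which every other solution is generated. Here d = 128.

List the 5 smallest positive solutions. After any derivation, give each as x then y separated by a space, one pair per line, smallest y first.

577 51
665857 58854
768398401 67917465
886731088897 78376695756
1023286908188737 90446638984959

[11; 3,5,3,22] for √128; ℓ=4 ⇒ convergent index 3
k=0  a_k=11  p_k/q_k = 11/1
k=1  a_k=3  p_k/q_k = 34/3
k=2  a_k=5  p_k/q_k = 181/16
k=3  a_k=3  p_k/q_k = 577/51
(x₁, y₁) = (577, 51);  577² − 128·51² = 1 ✓
(577+51√128)^2 = 665857 + 58854√128
(577+51√128)^3 = 768398401 + 67917465√128
(577+51√128)^4 = 886731088897 + 78376695756√128
(577+51√128)^5 = 1023286908188737 + 90446638984959√128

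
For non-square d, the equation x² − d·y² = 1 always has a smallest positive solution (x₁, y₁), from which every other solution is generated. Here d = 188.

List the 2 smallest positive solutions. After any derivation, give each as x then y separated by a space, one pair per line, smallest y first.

4607 336
42448897 3095904

√188 → a₀=13, period (1,2,2,6,2,2,1,26); ℓ=8 even so k=7
k=0  a_k=13  p_k/q_k = 13/1
k=1  a_k=1  p_k/q_k = 14/1
…
k=6  a_k=2  p_k/q_k = 3277/239
k=7  a_k=1  p_k/q_k = 4607/336
fundamental: x₁=4607, y₁=336  (since 21224449 − 188·112896 = 1)
(x_2, y_2) = (4607·4607 + 188·336·336, 4607·336 + 336·4607) = (42448897, 3095904)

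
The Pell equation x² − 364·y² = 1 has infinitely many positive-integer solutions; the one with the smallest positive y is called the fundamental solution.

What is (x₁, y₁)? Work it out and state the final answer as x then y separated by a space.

4954951 259710

√364 = [19; 12,1,2,3,1,8,1,3,2,1,12,38, …], period ℓ=12 (even) → k=11
i=0: a=19 ⇒ p=19, q=1
i=1: a=12 ⇒ p=229, q=12
…
i=3: a=2 ⇒ p=725, q=38
…
i=5: a=1 ⇒ p=3148, q=165
…
i=10: a=1 ⇒ p=390371, q=20461
i=11: a=12 ⇒ p=4954951, q=259710
→ (4954951, 259710).  Check: 4954951²=24551539412401, 364·259710²=24551539412400, difference 1.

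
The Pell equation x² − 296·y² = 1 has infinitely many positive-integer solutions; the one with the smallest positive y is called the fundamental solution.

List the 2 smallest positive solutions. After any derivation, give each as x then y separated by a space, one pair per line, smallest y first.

3699 215
27365201 1590570

√296 = [17; 4,1,7,1,4,34, …], period ℓ=6 (even) → k=5
a_0=17:  p_0=17·1+0=17,  q_0=17·0+1=1
…
a_3=7:  p_3=7·86+69=671,  q_3=7·5+4=39
a_4=1:  p_4=1·671+86=757,  q_4=1·39+5=44
a_5=4:  p_5=4·757+671=3699,  q_5=4·44+39=215
→ (3699, 215).  Check: 3699²=13682601, 296·215²=13682600, difference 1.
k=2:  x_2 = 3699·3699+296·215·215 = 27365201,  y_2 = 3699·215+215·3699 = 1590570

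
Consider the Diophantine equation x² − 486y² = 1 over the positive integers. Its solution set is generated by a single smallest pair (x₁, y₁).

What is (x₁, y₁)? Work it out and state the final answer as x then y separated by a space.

√486 = [22; 22,44, …], period ℓ=2 (even) → k=1
a_0=22:  p_0=22·1+0=22,  q_0=22·0+1=1
a_1=22:  p_1=22·22+1=485,  q_1=22·1+0=22
fundamental: x₁=485, y₁=22  (since 235225 − 486·484 = 1)

485 22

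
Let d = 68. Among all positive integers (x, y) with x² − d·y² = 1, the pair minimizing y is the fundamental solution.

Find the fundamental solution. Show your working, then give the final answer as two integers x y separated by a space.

33 4

d=68: √d = [8; 4,16] (ℓ=2, even), read p_1/q_1
k=0  a_k=8  p_k/q_k = 8/1
k=1  a_k=4  p_k/q_k = 33/4
(x₁, y₁) = (33, 4);  33² − 68·4² = 1 ✓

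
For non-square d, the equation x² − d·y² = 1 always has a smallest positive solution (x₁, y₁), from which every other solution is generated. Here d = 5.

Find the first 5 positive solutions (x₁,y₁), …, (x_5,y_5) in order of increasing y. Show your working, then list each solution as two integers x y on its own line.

d=5: √d = [2; 4] (ℓ=1, odd), read p_1/q_1
a_0=2:  p_0=2·1+0=2,  q_0=2·0+1=1
a_1=4:  p_1=4·2+1=9,  q_1=4·1+0=4
→ (9, 4).  Check: 9²=81, 5·4²=80, difference 1.
n=2: (9,4)∘(9,4) = (9·9+5·4·4, 9·4+4·9) = (161,72)
n=3: (161,72)∘(9,4) = (9·161+5·4·72, 9·72+4·161) = (2889,1292)
n=4: (2889,1292)∘(9,4) = (9·2889+5·4·1292, 9·1292+4·2889) = (51841,23184)
n=5: (51841,23184)∘(9,4) = (9·51841+5·4·23184, 9·23184+4·51841) = (930249,416020)

9 4
161 72
2889 1292
51841 23184
930249 416020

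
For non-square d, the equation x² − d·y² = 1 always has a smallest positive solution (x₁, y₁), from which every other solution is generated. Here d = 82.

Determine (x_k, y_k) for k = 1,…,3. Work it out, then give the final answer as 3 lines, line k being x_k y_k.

163 18
53137 5868
17322499 1912950

d=82: √d = [9; 18] (ℓ=1, odd), read p_1/q_1
a_0=9:  p_0=9·1+0=9,  q_0=9·0+1=1
a_1=18:  p_1=18·9+1=163,  q_1=18·1+0=18
→ (163, 18).  Check: 163²=26569, 82·18²=26568, difference 1.
(x_2, y_2) = (163·163 + 82·18·18, 163·18 + 18·163) = (53137, 5868)
(x_3, y_3) = (163·53137 + 82·18·5868, 163·5868 + 18·53137) = (17322499, 1912950)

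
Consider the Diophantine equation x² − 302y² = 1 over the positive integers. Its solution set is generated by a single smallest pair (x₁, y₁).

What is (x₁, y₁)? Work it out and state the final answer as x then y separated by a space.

√302 → a₀=17, period (2,1,1,1,4,…,1,2,34); ℓ=16 even so k=15
i=0: a=17 ⇒ p=17, q=1
i=1: a=2 ⇒ p=35, q=2
i=2: a=1 ⇒ p=52, q=3
i=3: a=1 ⇒ p=87, q=5
i=4: a=1 ⇒ p=139, q=8
i=5: a=4 ⇒ p=643, q=37
i=6: a=2 ⇒ p=1425, q=82
i=7: a=1 ⇒ p=2068, q=119
…
i=10: a=2 ⇒ p=107675, q=6196
i=11: a=4 ⇒ p=467281, q=26889
i=12: a=1 ⇒ p=574956, q=33085
i=13: a=1 ⇒ p=1042237, q=59974
i=14: a=1 ⇒ p=1617193, q=93059
i=15: a=2 ⇒ p=4276623, q=246092
fundamental: x₁=4276623, y₁=246092  (since 18289504284129 − 302·60561272464 = 1)

4276623 246092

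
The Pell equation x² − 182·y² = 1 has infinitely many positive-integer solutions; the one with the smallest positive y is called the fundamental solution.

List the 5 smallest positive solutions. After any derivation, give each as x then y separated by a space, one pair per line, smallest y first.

27 2
1457 108
78651 5830
4245697 314712
229188987 16988618

√182 = [13; 2,26, …], period ℓ=2 (even) → k=1
a_0=13:  p_0=13·1+0=13,  q_0=13·0+1=1
a_1=2:  p_1=2·13+1=27,  q_1=2·1+0=2
(x₁, y₁) = (27, 2);  27² − 182·2² = 1 ✓
n=2: (27,2)∘(27,2) = (27·27+182·2·2, 27·2+2·27) = (1457,108)
n=3: (1457,108)∘(27,2) = (27·1457+182·2·108, 27·108+2·1457) = (78651,5830)
n=4: (78651,5830)∘(27,2) = (27·78651+182·2·5830, 27·5830+2·78651) = (4245697,314712)
n=5: (4245697,314712)∘(27,2) = (27·4245697+182·2·314712, 27·314712+2·4245697) = (229188987,16988618)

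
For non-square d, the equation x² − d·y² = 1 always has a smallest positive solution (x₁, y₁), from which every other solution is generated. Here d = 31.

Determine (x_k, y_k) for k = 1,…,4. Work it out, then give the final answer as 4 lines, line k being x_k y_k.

1520 273
4620799 829920
14047227440 2522956527
42703566796801 7669787012160

√31 = [5; 1,1,3,5,3,1,1,10, …], period ℓ=8 (even) → k=7
step 0: (5, 1)  from 5·(1,0) + (0,1)
…
step 3: (39, 7)  from 3·(11,2) + (6,1)
…
step 5: (657, 118)  from 3·(206,37) + (39,7)
step 6: (863, 155)  from 1·(657,118) + (206,37)
step 7: (1520, 273)  from 1·(863,155) + (657,118)
(x₁, y₁) = (1520, 273);  1520² − 31·273² = 1 ✓
(x_2, y_2) = (1520·1520 + 31·273·273, 1520·273 + 273·1520) = (4620799, 829920)
(x_3, y_3) = (1520·4620799 + 31·273·829920, 1520·829920 + 273·4620799) = (14047227440, 2522956527)
(x_4, y_4) = (1520·14047227440 + 31·273·2522956527, 1520·2522956527 + 273·14047227440) = (42703566796801, 7669787012160)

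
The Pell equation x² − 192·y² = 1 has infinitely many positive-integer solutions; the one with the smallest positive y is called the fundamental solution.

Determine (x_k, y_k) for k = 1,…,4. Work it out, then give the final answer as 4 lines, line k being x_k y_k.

97 7
18817 1358
3650401 263445
708158977 51106972

√192 → a₀=13, period (1,5,1,26); ℓ=4 even so k=3
i=0: a=13 ⇒ p=13, q=1
i=1: a=1 ⇒ p=14, q=1
i=2: a=5 ⇒ p=83, q=6
i=3: a=1 ⇒ p=97, q=7
(x₁, y₁) = (97, 7);  97² − 192·7² = 1 ✓
n=2: (97,7)∘(97,7) = (97·97+192·7·7, 97·7+7·97) = (18817,1358)
n=3: (18817,1358)∘(97,7) = (97·18817+192·7·1358, 97·1358+7·18817) = (3650401,263445)
n=4: (3650401,263445)∘(97,7) = (97·3650401+192·7·263445, 97·263445+7·3650401) = (708158977,51106972)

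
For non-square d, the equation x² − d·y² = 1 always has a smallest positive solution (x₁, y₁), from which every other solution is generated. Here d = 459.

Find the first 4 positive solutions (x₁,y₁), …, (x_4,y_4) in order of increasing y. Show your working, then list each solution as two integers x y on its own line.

√459 → a₀=21, period (2,2,1,4,21,4,1,2,2,42); ℓ=10 even so k=9
i=0: a=21 ⇒ p=21, q=1
i=1: a=2 ⇒ p=43, q=2
i=2: a=2 ⇒ p=107, q=5
i=3: a=1 ⇒ p=150, q=7
i=4: a=4 ⇒ p=707, q=33
i=5: a=21 ⇒ p=14997, q=700
i=6: a=4 ⇒ p=60695, q=2833
…
i=8: a=2 ⇒ p=212079, q=9899
i=9: a=2 ⇒ p=499850, q=23331
(x₁, y₁) = (499850, 23331);  499850² − 459·23331² = 1 ✓
(499850+23331√459)^2 = 499700044999 + 23324000700√459
(499850+23331√459)^3 = 499550134985000450 + 23317003499766669√459
(499850+23331√459)^4 = 499400269944005249820001 + 23310008398693414998600√459

499850 23331
499700044999 23324000700
499550134985000450 23317003499766669
499400269944005249820001 23310008398693414998600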